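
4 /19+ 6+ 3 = 175 /19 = 9.21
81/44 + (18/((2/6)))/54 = 125/44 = 2.84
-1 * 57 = -57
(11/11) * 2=2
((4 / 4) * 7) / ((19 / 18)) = 126 / 19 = 6.63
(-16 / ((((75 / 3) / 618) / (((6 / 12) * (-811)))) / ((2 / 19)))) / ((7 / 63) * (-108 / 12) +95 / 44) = 117614464 / 8075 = 14565.26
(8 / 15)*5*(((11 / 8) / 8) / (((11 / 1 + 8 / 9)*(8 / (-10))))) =-165 / 3424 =-0.05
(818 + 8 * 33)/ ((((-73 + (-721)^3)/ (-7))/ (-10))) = -37870/ 187402717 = -0.00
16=16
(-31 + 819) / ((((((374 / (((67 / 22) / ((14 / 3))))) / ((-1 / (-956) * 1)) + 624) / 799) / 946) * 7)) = 14964775419 / 96467854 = 155.13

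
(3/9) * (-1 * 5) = -5/3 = -1.67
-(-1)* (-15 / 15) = -1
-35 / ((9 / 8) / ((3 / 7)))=-40 / 3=-13.33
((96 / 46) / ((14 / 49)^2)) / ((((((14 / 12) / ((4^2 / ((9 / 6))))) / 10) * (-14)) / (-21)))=80640 / 23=3506.09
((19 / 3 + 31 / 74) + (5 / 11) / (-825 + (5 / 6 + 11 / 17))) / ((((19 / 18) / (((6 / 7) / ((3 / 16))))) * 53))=132954843936 / 240988343057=0.55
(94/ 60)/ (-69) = -47/ 2070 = -0.02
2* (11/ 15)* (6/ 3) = 44/ 15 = 2.93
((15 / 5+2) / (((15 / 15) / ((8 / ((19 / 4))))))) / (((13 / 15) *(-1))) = -2400 / 247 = -9.72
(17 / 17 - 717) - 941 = -1657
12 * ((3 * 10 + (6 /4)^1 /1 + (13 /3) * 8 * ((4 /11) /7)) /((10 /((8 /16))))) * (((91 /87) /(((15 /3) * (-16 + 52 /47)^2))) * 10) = 88362209 /468930000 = 0.19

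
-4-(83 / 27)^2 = -13.45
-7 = -7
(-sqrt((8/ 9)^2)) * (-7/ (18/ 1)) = 28/ 81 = 0.35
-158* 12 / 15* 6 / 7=-3792 / 35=-108.34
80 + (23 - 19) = 84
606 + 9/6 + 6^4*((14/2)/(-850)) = 507303/850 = 596.83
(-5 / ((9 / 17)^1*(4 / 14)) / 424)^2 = 354025 / 58247424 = 0.01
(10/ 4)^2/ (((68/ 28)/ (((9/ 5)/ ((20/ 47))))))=2961/ 272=10.89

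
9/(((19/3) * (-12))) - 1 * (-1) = 67/76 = 0.88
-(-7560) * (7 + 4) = 83160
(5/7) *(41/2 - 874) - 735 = -18825/14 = -1344.64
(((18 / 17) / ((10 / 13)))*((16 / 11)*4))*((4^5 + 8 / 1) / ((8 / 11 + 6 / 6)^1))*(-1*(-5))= 7727616 / 323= 23924.51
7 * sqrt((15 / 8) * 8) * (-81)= -567 * sqrt(15)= -2195.98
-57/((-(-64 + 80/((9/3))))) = -1.53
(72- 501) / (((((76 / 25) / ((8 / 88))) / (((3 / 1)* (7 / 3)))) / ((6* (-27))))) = 552825 / 38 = 14548.03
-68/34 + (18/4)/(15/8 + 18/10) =-38/49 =-0.78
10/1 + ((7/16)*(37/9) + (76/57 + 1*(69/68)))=34631/2448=14.15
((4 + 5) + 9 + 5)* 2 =46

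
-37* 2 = -74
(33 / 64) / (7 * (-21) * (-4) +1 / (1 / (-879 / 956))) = 2629 / 2993328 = 0.00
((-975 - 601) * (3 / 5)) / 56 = -591 / 35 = -16.89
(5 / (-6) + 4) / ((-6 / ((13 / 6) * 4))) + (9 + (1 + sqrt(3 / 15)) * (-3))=77 / 54 - 3 * sqrt(5) / 5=0.08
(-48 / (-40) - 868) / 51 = -4334 / 255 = -17.00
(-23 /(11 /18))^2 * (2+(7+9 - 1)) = 2913732 /121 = 24080.43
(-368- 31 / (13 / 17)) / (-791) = 47 / 91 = 0.52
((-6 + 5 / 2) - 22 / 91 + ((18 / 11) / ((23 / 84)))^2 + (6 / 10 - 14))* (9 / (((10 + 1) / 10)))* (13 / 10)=9737231841 / 49286930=197.56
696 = 696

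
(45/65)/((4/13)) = 9/4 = 2.25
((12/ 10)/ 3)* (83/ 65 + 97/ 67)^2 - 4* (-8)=3316167912/ 94830125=34.97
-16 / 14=-8 / 7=-1.14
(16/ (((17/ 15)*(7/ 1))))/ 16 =0.13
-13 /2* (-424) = 2756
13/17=0.76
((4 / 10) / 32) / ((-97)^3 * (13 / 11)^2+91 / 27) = -3267 / 333161271040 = -0.00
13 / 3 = 4.33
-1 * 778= -778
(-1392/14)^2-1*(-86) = 9972.04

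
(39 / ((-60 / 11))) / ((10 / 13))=-1859 / 200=-9.30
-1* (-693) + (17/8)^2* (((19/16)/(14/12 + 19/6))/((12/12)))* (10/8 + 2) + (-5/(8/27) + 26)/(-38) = 54226331/77824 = 696.78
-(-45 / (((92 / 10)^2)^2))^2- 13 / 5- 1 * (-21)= 1844376370259987 / 100238061159680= 18.40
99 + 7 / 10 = 99.70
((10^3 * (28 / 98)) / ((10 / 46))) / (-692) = -2300 / 1211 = -1.90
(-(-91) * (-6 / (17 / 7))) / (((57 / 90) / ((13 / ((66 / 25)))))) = -6210750 / 3553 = -1748.03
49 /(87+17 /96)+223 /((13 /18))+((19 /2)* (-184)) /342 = 297884200 /979173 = 304.22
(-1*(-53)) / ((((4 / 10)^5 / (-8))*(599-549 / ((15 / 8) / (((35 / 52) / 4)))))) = -2153125 / 28586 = -75.32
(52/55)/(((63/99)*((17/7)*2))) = 26/85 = 0.31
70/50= 7/5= 1.40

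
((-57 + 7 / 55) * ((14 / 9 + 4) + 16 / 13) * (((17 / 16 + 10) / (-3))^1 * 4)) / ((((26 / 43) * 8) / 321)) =42137766193 / 111540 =377781.66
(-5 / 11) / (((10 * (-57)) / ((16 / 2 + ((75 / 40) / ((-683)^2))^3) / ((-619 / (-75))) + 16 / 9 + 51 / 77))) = 76014889651060986911748937 / 27958611745722057193289954304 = 0.00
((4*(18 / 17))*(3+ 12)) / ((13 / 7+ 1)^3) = 2.72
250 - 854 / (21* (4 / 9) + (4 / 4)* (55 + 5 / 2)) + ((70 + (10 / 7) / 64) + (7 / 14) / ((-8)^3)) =883130281 / 2874368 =307.24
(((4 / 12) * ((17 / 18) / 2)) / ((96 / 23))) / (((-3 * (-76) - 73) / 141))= 18377 / 535680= 0.03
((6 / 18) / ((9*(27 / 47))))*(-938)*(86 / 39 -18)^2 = -16728697216 / 1108809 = -15087.09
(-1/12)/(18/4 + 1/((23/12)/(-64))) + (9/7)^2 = 647021/390726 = 1.66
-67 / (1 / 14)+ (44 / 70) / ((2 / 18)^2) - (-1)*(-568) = -50928 / 35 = -1455.09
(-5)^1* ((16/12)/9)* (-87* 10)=5800/9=644.44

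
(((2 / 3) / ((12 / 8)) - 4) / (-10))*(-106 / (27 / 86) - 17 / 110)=-8025752 / 66825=-120.10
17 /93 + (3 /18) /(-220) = 2483 /13640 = 0.18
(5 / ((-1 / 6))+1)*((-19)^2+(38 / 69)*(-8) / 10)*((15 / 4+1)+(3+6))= -39681367 / 276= -143773.07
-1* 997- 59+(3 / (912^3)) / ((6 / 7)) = -1602058715129 / 1517101056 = -1056.00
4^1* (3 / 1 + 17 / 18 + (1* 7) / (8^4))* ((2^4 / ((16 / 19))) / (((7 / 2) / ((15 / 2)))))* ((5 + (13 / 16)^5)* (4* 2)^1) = 25862146415295 / 939524096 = 27526.86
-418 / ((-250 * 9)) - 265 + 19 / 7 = -2064037 / 7875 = -262.10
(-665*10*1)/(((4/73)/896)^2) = -1778129561600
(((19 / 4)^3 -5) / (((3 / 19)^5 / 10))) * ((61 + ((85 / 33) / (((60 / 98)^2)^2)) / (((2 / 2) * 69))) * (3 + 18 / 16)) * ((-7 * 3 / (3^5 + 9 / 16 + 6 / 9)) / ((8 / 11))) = -1482899619694590768671 / 4767086131200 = -311070448.25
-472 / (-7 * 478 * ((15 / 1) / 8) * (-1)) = -1888 / 25095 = -0.08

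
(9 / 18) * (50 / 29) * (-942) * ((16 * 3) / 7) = -1130400 / 203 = -5568.47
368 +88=456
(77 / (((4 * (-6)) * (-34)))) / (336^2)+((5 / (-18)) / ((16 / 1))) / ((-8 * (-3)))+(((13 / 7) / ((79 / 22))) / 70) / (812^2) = -1083466090393 / 1499539413012480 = -0.00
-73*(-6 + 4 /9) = 3650 /9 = 405.56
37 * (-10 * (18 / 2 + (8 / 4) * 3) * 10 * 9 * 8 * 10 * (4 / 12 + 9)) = -372960000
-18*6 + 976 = 868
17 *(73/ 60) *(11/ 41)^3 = 1651771/ 4135260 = 0.40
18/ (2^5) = 9/ 16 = 0.56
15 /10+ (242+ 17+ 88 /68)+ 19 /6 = 13513 /51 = 264.96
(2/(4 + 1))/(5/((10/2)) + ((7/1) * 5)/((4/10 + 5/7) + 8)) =0.08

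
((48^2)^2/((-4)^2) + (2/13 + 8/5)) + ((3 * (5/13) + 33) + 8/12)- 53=64693117/195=331759.57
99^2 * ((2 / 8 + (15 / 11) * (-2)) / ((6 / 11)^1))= -356103 / 8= -44512.88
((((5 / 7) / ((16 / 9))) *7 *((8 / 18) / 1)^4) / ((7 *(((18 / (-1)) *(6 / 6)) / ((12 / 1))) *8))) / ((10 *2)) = -1 / 15309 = -0.00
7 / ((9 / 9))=7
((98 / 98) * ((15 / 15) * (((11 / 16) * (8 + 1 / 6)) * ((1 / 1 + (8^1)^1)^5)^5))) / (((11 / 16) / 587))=6882966606660252003599557329 / 2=3441483303330126001799779000.00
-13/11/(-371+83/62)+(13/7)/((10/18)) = 2271151/678755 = 3.35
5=5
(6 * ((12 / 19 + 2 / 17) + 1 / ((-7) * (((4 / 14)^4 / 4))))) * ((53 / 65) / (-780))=5820513 / 10917400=0.53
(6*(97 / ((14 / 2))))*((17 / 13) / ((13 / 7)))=9894 / 169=58.54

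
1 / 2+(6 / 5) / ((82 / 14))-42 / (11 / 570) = -9812221 / 4510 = -2175.66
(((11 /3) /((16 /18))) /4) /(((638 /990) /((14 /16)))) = 10395 /7424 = 1.40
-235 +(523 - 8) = 280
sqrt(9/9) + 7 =8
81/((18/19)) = 171/2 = 85.50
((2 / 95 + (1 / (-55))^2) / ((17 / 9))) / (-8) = -11061 / 7816600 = -0.00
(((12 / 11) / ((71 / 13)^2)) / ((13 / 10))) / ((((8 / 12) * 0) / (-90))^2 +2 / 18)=14040 / 55451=0.25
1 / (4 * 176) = 1 / 704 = 0.00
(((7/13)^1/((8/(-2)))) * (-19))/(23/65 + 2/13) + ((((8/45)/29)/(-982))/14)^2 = 4459441572755051/885182387373900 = 5.04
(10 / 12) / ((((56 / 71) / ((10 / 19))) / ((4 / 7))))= 1775 / 5586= 0.32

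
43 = 43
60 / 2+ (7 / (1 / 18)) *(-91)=-11436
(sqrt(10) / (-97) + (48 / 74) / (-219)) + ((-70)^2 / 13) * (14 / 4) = 46322046 / 35113 - sqrt(10) / 97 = 1319.20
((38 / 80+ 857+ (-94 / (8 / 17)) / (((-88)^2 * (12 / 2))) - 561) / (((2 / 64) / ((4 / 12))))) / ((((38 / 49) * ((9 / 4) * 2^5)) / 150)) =67498551785 / 7945344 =8495.36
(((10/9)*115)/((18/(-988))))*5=-2840500/81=-35067.90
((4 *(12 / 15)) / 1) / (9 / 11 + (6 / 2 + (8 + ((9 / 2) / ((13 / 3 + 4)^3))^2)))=34375000000 / 126953774539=0.27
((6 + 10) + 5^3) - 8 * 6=93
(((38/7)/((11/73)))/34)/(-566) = -1387/740894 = -0.00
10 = 10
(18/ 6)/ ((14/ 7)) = 3/ 2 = 1.50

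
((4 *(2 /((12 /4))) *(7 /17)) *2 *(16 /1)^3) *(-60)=-9175040 /17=-539708.24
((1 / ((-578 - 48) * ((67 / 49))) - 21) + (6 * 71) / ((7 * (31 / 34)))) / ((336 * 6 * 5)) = 416347601 / 91742253120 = 0.00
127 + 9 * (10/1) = 217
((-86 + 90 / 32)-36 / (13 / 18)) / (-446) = 27671 / 92768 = 0.30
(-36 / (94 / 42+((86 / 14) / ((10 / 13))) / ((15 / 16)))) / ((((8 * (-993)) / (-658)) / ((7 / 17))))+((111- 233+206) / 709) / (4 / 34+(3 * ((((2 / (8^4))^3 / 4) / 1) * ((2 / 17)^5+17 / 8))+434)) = -0.11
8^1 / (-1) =-8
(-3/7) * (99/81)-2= -53/21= -2.52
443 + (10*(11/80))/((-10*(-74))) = 2622571/5920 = 443.00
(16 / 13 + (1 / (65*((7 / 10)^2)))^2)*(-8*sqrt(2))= -3998464*sqrt(2) / 405769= -13.94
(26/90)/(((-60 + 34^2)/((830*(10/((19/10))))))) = 26975/23427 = 1.15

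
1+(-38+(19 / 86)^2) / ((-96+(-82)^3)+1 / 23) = 8528626047 / 8528039156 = 1.00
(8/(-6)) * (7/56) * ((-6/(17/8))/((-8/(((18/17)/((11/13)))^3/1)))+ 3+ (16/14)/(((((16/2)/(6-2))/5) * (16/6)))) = -2470923881/3112660628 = -0.79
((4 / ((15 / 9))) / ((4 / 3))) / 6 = 3 / 10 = 0.30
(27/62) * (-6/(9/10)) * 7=-630/31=-20.32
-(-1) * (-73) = -73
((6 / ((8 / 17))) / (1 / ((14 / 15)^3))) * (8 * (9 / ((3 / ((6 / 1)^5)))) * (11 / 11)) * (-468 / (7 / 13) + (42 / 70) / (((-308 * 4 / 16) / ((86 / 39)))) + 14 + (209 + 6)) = -110685982450176 / 89375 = -1238444558.88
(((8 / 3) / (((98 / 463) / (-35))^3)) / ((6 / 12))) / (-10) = 2481321175 / 1029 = 2411390.84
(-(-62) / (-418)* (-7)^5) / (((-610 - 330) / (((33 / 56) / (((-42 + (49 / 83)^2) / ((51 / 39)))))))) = 3735787587 / 76138323040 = 0.05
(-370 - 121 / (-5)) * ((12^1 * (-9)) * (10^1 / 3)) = 124488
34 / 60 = 17 / 30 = 0.57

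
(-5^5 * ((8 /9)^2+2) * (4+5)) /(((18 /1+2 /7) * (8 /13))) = -32134375 /4608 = -6973.61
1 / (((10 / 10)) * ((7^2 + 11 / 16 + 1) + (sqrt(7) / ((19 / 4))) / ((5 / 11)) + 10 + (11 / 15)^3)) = 9185631282000 / 560849724197143 - 487555200000 * sqrt(7) / 3925948069380001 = 0.02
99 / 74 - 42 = -40.66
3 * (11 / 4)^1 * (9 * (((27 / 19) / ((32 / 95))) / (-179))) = -40095 / 22912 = -1.75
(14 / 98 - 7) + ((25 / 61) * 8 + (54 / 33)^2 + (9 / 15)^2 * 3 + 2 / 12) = 2680729 / 7750050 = 0.35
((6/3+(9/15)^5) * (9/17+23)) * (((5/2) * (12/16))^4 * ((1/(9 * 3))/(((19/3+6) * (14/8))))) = 292185/281792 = 1.04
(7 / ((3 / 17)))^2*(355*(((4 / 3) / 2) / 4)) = 5027155 / 54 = 93095.46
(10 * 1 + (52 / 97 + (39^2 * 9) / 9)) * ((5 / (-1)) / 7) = -742795 / 679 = -1093.95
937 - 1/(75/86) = 70189/75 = 935.85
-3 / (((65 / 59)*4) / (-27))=4779 / 260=18.38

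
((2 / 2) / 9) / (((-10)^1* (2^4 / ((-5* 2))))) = 1 / 144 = 0.01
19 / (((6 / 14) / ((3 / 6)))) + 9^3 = 4507 / 6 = 751.17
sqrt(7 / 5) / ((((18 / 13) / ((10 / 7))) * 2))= 13 * sqrt(35) / 126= 0.61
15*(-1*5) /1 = -75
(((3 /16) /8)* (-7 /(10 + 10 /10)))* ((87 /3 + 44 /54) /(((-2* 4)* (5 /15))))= 0.17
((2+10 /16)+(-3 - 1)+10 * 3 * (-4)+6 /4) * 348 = -83433 /2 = -41716.50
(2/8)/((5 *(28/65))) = 13/112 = 0.12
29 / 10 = 2.90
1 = 1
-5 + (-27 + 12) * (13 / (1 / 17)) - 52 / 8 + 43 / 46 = -76488 / 23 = -3325.57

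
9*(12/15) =36/5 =7.20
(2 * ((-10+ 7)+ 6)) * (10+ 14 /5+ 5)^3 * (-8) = -33838512 /125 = -270708.10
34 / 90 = 17 / 45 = 0.38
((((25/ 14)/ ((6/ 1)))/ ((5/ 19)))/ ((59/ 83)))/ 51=7885/ 252756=0.03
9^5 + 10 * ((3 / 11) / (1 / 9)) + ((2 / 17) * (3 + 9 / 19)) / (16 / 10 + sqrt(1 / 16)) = 7765896399 / 131461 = 59073.77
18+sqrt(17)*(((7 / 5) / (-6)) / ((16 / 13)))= 18 - 91*sqrt(17) / 480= 17.22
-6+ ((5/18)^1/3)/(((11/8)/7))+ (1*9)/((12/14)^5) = 44111/3168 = 13.92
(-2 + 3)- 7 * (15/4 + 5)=-241/4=-60.25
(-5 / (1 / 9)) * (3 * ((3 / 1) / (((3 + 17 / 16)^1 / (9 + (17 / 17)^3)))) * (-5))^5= 278628139008000000 / 371293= 750426587649.11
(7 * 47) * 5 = 1645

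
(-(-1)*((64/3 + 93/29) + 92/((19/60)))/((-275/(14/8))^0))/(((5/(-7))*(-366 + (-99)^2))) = -729127/15596055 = -0.05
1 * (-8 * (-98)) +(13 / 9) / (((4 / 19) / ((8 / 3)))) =21662 / 27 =802.30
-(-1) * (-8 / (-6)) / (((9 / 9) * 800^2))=1 / 480000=0.00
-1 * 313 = -313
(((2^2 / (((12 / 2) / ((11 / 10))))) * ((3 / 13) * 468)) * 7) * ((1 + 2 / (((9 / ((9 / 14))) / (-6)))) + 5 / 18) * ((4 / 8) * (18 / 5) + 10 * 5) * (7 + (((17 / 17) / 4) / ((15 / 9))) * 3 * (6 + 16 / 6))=16458673 / 125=131669.38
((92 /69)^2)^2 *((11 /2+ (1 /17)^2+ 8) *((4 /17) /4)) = 2.51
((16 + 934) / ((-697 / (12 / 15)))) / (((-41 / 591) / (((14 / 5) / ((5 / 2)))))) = 2515296 / 142885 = 17.60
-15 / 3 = -5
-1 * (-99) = 99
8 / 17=0.47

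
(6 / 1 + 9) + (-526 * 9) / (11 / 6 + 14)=-283.99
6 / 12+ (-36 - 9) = -89 / 2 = -44.50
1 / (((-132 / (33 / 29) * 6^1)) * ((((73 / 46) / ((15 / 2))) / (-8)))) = 115 / 2117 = 0.05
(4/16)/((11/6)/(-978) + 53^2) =1467/16483201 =0.00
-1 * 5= -5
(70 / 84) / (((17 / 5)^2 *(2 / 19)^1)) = 2375 / 3468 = 0.68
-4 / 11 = -0.36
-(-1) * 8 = 8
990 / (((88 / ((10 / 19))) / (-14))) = -1575 / 19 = -82.89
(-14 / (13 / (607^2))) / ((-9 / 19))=98007434 / 117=837670.38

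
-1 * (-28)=28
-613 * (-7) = 4291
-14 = -14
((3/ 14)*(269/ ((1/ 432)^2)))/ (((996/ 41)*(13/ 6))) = 204383.30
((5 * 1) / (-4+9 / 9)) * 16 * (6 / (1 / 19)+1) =-9200 / 3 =-3066.67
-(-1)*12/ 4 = 3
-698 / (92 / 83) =-28967 / 46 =-629.72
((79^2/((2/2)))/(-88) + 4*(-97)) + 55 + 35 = -32465/88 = -368.92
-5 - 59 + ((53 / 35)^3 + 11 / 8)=-20289359 / 343000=-59.15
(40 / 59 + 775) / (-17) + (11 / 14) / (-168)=-107650313 / 2359056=-45.63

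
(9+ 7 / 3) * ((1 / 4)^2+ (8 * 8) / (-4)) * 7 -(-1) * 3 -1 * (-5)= -10051 / 8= -1256.38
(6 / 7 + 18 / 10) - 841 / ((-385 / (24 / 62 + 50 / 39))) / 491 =17399125 / 6529809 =2.66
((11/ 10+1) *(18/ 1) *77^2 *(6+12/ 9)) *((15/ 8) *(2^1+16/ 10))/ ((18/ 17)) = 209548647/ 20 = 10477432.35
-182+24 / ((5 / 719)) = 16346 / 5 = 3269.20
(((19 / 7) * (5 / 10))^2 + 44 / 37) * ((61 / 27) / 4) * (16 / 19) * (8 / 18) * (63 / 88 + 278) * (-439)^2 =34416792.49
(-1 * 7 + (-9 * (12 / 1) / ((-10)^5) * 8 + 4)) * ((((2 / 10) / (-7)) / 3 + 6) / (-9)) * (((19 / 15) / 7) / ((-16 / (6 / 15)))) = -9309829 / 1033593750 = -0.01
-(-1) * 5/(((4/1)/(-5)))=-25/4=-6.25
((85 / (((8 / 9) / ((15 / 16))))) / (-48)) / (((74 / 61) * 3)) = -77775 / 151552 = -0.51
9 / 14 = 0.64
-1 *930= -930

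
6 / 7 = 0.86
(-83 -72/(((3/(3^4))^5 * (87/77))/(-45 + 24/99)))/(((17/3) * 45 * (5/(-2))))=-2373653586754/36975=-64196175.44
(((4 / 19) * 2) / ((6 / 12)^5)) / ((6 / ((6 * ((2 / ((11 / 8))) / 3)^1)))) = 4096 / 627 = 6.53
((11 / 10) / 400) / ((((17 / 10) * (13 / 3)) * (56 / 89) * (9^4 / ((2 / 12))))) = 979 / 64959148800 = 0.00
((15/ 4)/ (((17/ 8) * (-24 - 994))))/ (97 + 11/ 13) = -65/ 3668872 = -0.00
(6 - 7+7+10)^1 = 16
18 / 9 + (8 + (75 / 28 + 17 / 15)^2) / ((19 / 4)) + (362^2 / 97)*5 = 28924047763 / 4277700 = 6761.59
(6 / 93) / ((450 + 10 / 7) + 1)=14 / 98177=0.00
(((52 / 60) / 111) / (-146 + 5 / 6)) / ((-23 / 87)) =58 / 285085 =0.00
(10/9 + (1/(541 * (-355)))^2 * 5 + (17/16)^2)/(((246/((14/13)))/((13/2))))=266509767920963/4181179513720320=0.06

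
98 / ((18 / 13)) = 637 / 9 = 70.78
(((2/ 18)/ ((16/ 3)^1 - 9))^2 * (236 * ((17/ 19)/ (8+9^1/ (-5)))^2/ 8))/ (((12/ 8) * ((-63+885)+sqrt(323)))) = 116799350/ 255149338780809 - 426275 * sqrt(323)/ 765448016342427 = 0.00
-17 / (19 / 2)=-34 / 19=-1.79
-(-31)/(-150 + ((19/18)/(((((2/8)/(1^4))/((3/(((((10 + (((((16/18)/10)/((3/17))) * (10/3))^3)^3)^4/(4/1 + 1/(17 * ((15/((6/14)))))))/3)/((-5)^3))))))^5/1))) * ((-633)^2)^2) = -9540337125195423668903592394243235343882553267391240269639409685825721773495397838901757412091343061545219155771098884772011102393518345606268542541768630713942840353471651567469008926109739826320160035492000290098829706674924558127971251950236028538401040272053531194593106887194789713250566333990896419218720744370077837741330781939411938417459533438817060704786701390703875341627413323302912/46162921574029905224777644415609099699339239804596674346756014639820765965736633006353152343563072634698279086290729388303523245170181076595940087913038827423031842183644713585908545478178448973155860838109063070320980638716806405404621677547538892378850626800722136701226440526409247447514472289080604489849606927782087056726525751650014146368363047866664549235944681998236614582532959505712175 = -0.2067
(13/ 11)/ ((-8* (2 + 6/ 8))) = -13/ 242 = -0.05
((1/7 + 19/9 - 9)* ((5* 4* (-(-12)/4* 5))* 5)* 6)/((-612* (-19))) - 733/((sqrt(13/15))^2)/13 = -14217265/202293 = -70.28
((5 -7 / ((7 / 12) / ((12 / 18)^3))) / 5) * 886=255.96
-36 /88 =-9 /22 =-0.41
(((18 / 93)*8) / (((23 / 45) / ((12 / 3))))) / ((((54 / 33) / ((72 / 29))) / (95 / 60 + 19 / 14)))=54.06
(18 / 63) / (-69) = -0.00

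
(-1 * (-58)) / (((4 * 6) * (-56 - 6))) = -29 / 744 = -0.04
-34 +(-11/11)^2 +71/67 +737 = 47239/67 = 705.06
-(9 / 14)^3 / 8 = -729 / 21952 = -0.03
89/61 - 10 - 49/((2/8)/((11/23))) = -143499/1403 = -102.28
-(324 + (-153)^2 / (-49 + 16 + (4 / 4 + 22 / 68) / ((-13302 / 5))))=639046584 / 1658341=385.35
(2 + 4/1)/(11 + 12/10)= 0.49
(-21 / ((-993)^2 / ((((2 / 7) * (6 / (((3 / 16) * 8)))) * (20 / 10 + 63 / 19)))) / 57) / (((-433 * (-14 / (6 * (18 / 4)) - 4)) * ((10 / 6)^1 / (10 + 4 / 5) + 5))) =-196344 / 872303060684455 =-0.00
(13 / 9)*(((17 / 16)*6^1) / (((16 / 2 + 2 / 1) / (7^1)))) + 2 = 2027 / 240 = 8.45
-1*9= -9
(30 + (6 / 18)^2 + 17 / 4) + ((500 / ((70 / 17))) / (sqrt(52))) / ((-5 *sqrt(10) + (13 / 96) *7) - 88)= -340965600 *sqrt(13) / 6145725859 + 19584000 *sqrt(130) / 6145725859 + 1237 / 36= 34.20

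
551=551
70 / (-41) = -70 / 41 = -1.71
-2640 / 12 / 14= -110 / 7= -15.71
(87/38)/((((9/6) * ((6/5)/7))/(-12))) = -2030/19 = -106.84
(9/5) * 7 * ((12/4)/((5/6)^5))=1469664/15625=94.06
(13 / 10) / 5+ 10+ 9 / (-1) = 63 / 50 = 1.26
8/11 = 0.73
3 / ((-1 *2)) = -3 / 2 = -1.50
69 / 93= 23 / 31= 0.74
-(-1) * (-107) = -107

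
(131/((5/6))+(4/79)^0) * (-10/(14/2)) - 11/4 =-228.75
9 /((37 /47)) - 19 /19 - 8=90 /37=2.43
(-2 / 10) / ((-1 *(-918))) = -1 / 4590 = -0.00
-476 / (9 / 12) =-634.67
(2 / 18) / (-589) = -1 / 5301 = -0.00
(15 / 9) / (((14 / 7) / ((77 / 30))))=77 / 36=2.14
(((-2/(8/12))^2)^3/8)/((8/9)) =6561/64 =102.52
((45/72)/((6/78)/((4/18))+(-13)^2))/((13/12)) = 15/4403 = 0.00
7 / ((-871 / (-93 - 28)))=847 / 871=0.97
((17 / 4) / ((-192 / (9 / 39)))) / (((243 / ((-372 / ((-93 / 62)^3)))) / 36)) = -527 / 6318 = -0.08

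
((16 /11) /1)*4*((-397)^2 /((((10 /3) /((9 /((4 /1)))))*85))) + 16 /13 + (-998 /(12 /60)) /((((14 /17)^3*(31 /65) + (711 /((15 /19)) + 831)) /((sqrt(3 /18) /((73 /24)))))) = 442640872 /60775 - 3187063100*sqrt(6) /20186794609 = 7282.89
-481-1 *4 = -485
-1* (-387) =387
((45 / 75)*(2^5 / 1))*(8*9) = 6912 / 5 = 1382.40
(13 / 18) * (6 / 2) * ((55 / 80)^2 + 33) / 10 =111397 / 15360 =7.25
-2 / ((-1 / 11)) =22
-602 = -602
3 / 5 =0.60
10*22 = 220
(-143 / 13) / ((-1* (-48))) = -0.23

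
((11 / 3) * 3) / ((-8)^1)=-11 / 8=-1.38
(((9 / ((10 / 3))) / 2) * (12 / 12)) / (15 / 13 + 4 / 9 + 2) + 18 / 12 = 15789 / 8420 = 1.88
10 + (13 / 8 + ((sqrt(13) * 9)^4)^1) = 8870565 / 8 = 1108820.62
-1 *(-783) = 783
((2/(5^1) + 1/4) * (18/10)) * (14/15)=273/250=1.09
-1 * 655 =-655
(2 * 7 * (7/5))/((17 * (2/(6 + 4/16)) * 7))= 0.51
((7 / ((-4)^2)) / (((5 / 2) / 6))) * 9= 189 / 20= 9.45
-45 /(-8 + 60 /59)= 2655 /412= 6.44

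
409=409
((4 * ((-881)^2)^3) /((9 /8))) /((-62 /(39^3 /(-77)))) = 49309062418641889649136 /2387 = 20657336580914071909.99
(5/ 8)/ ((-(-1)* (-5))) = -1/ 8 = -0.12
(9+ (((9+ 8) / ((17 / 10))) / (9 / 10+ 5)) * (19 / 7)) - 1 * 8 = 2313 / 413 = 5.60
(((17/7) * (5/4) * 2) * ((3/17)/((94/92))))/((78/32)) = 1840/4277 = 0.43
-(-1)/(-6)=-1/6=-0.17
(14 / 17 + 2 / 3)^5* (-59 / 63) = -149595997184 / 21736590813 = -6.88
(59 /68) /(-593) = -59 /40324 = -0.00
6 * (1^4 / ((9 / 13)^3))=4394 / 243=18.08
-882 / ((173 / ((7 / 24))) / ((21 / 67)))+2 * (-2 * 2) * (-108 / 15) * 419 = 24133.93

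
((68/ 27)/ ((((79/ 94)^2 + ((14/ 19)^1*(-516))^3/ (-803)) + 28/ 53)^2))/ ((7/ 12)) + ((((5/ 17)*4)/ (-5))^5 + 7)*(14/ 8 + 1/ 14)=8363862962538137490970830460662034786382213/ 656056844458497758745094644776717450255772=12.75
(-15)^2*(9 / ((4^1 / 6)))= 6075 / 2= 3037.50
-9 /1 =-9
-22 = -22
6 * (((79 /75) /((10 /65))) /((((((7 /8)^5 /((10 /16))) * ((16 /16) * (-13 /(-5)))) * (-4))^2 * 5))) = 414187520 /3672178237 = 0.11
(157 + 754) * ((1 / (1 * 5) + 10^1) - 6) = 3826.20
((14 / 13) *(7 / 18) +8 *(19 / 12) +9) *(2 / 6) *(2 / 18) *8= 20672 / 3159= 6.54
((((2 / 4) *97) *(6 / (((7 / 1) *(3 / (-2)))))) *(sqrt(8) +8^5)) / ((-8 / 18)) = 873 *sqrt(2) / 7 +14303232 / 7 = 2043495.23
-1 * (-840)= 840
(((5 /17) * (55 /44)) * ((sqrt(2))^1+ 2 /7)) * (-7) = -175 * sqrt(2) /68 - 25 /34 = -4.37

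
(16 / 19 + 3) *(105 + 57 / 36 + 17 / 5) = 481727 / 1140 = 422.57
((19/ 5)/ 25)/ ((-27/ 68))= -1292/ 3375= -0.38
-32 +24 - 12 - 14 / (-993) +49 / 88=-1697791 / 87384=-19.43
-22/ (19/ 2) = -44/ 19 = -2.32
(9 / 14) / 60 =3 / 280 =0.01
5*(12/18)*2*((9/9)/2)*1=10/3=3.33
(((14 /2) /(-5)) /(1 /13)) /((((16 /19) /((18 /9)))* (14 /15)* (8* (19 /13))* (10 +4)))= -507 /1792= -0.28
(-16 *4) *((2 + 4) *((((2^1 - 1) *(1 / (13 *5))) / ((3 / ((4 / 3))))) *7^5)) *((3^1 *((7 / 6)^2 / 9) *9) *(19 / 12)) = -500714144 / 1755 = -285307.20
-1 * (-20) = 20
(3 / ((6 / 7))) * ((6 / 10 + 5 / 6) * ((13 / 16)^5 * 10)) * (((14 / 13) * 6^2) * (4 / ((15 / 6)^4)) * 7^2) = 8846169969 / 2560000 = 3455.54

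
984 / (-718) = -492 / 359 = -1.37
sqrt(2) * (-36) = -36 * sqrt(2) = -50.91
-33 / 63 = -11 / 21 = -0.52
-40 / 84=-10 / 21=-0.48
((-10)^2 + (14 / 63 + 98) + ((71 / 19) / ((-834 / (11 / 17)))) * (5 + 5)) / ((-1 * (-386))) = 80084533 / 155972178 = 0.51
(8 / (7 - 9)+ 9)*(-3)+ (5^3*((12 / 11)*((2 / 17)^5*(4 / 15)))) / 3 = -702816415 / 46855281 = -15.00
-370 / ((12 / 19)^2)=-66785 / 72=-927.57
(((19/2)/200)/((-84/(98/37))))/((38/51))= -119/59200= -0.00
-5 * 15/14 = -75/14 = -5.36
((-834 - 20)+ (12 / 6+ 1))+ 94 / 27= -22883 / 27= -847.52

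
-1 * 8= -8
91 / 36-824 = -29573 / 36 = -821.47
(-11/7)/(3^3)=-11/189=-0.06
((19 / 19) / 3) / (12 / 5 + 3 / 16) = 80 / 621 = 0.13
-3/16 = -0.19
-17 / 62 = -0.27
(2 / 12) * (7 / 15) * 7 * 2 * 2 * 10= 196 / 9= 21.78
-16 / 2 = -8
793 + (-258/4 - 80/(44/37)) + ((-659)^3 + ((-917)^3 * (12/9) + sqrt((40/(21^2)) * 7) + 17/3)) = -28914984181/22 + 2 * sqrt(70)/21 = -1314317461.98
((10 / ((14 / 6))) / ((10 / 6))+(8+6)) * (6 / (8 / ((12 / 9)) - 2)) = 174 / 7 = 24.86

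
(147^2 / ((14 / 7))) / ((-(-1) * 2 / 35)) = 756315 / 4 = 189078.75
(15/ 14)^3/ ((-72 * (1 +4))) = -75/ 21952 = -0.00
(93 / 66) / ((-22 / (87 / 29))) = -93 / 484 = -0.19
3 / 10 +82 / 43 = 949 / 430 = 2.21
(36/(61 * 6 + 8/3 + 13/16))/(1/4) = 6912/17735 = 0.39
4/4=1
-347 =-347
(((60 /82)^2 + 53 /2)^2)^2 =68253001021229427601 /127758803665936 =534233.25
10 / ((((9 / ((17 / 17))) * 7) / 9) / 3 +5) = 15 / 11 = 1.36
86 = 86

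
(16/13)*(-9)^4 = 104976/13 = 8075.08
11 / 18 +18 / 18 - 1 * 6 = -79 / 18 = -4.39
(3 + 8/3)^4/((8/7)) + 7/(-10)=2920967/3240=901.53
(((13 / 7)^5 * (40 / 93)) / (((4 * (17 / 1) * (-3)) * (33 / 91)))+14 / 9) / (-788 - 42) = -268156492 / 155957879385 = -0.00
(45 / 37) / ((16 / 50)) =1125 / 296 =3.80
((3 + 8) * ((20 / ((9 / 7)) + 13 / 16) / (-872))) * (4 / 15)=-25927 / 470880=-0.06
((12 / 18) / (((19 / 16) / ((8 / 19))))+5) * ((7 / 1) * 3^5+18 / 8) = 8918.86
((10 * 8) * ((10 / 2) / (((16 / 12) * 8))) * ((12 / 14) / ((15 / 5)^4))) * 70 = 27.78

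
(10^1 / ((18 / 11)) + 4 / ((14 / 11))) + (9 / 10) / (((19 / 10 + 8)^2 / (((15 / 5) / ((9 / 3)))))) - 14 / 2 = 17252 / 7623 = 2.26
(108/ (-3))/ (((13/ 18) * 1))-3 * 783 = -31185/ 13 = -2398.85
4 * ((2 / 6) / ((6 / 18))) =4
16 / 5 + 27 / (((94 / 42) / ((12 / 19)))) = 48308 / 4465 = 10.82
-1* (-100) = 100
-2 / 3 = -0.67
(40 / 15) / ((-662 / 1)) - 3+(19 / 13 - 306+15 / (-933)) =-1234755071 / 4014699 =-307.56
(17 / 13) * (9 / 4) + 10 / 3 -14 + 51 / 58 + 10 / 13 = -27487 / 4524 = -6.08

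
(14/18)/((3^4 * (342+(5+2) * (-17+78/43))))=301/7388415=0.00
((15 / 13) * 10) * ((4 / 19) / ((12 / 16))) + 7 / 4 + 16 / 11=70027 / 10868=6.44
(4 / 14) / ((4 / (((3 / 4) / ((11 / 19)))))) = 57 / 616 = 0.09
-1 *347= -347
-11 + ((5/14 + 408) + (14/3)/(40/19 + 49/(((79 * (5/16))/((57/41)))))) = 6260401747/15717156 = 398.32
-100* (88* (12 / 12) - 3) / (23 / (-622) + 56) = -5287000 / 34809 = -151.89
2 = 2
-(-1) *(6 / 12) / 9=1 / 18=0.06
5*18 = 90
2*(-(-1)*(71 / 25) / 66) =0.09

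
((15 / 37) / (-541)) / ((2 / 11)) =-165 / 40034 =-0.00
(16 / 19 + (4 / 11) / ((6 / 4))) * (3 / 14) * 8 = 1.86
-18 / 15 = -6 / 5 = -1.20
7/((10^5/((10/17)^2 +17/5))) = 37891/144500000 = 0.00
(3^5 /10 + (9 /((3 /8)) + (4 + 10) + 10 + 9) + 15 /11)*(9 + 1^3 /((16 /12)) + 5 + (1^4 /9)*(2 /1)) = 148519 /120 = 1237.66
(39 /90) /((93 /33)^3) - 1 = -876427 /893730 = -0.98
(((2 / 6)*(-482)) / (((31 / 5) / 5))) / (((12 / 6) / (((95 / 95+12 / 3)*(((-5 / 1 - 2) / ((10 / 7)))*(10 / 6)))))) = 1476125 / 558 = 2645.39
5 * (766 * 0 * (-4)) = 0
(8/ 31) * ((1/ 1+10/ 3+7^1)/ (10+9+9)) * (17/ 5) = 1156/ 3255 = 0.36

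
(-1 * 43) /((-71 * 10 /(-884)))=-19006 /355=-53.54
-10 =-10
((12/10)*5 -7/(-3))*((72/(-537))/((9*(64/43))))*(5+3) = -1075/1611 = -0.67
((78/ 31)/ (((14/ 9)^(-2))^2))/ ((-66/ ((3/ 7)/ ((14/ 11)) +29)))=-14651000/ 2237301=-6.55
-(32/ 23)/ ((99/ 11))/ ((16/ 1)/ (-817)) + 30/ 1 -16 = 4532/ 207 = 21.89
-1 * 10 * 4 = -40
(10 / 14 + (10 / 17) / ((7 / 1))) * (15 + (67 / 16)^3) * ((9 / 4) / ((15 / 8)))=20645571 / 243712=84.71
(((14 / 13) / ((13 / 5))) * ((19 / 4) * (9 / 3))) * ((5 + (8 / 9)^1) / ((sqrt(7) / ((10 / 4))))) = 25175 * sqrt(7) / 2028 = 32.84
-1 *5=-5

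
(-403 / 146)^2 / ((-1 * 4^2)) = -162409 / 341056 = -0.48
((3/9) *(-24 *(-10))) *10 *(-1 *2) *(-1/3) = 1600/3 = 533.33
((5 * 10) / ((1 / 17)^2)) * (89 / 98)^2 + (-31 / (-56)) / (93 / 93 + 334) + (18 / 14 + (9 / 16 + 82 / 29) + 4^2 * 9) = 12066.47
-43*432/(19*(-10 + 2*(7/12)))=111456/1007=110.68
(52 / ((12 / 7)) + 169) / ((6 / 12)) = 1196 / 3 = 398.67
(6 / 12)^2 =1 / 4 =0.25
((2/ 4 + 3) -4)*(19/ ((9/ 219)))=-1387/ 6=-231.17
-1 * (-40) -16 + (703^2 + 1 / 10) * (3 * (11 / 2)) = 163089483 / 20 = 8154474.15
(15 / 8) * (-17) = -255 / 8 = -31.88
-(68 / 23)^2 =-4624 / 529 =-8.74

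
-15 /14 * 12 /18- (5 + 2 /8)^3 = -65147 /448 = -145.42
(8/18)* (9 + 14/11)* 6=904/33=27.39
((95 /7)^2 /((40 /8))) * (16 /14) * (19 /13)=274360 /4459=61.53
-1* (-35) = 35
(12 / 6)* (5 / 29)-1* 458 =-13272 / 29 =-457.66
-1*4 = -4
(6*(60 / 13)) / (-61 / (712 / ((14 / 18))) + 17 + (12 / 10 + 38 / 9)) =11534400 / 9311549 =1.24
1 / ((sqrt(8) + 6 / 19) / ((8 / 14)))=-114 / 4991 + 722 * sqrt(2) / 4991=0.18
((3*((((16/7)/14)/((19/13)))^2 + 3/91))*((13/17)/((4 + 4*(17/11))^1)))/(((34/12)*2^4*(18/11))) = 61961317/448885120768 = 0.00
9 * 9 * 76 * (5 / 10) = 3078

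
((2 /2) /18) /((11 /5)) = 5 /198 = 0.03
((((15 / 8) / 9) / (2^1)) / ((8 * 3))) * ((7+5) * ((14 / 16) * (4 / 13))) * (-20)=-175 / 624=-0.28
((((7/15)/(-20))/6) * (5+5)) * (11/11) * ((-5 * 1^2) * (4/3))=7/27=0.26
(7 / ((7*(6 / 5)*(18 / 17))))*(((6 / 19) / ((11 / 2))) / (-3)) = -0.02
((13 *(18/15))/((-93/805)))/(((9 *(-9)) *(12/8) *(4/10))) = 20930/7533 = 2.78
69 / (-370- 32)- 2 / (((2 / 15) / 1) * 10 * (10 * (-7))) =-1409 / 9380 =-0.15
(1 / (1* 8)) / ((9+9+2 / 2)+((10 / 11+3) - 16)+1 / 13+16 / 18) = 1287 / 81080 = 0.02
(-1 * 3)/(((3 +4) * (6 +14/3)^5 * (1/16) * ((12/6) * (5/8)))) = -729/18350080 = -0.00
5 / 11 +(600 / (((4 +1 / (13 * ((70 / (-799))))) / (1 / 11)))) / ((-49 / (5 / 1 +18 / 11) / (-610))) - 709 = 589449314 / 802109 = 734.87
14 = 14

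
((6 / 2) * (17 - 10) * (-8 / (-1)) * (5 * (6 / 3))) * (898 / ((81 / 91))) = 1694891.85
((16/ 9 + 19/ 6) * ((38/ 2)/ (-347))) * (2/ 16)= -1691/ 49968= -0.03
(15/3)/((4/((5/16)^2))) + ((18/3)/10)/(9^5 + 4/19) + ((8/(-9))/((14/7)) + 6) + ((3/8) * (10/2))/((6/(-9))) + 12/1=768509171287/51698764800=14.87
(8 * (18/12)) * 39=468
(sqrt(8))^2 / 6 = 4 / 3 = 1.33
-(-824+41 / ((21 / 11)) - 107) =19100 / 21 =909.52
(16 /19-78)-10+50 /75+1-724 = -46141 /57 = -809.49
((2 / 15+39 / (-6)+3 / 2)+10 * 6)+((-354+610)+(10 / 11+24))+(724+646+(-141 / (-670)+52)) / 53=425229667 / 1171830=362.88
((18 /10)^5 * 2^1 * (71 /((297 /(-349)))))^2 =11746949690155716 /1181640625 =9941220.23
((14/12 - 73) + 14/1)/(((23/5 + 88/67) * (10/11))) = -255739/23772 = -10.76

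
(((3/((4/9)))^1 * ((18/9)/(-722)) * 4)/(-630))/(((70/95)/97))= 291/18620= 0.02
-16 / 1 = -16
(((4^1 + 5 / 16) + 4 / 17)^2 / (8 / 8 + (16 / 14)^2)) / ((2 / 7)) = 524847967 / 16720384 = 31.39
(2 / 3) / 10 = 1 / 15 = 0.07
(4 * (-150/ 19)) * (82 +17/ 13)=-34200/ 13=-2630.77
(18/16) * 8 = 9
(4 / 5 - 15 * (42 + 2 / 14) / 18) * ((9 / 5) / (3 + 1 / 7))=-21621 / 1100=-19.66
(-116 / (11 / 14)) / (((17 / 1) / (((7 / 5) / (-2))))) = 5684 / 935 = 6.08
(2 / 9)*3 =2 / 3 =0.67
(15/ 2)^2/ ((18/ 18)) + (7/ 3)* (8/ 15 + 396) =176669/ 180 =981.49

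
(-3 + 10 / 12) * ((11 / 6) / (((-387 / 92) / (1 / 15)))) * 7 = 23023 / 52245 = 0.44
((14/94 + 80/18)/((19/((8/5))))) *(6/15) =31088/200925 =0.15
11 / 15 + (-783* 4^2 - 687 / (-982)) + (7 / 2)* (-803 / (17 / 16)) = -3799156301 / 250410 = -15171.74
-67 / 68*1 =-67 / 68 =-0.99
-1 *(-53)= 53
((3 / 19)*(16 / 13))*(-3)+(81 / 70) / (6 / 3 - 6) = -60327 / 69160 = -0.87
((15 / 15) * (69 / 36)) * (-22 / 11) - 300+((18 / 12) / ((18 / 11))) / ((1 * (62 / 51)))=-225491 / 744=-303.08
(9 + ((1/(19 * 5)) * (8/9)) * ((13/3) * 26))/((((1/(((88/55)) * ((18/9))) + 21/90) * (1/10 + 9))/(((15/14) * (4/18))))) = 20631200/42808311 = 0.48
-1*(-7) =7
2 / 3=0.67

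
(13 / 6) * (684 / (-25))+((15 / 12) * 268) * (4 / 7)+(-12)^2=276.15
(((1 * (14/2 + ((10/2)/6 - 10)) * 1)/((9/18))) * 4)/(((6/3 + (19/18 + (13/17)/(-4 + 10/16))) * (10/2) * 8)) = -1989/12985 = -0.15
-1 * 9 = -9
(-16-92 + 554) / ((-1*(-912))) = 223 / 456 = 0.49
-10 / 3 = -3.33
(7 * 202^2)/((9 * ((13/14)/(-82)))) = -327900944/117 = -2802572.17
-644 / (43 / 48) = -30912 / 43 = -718.88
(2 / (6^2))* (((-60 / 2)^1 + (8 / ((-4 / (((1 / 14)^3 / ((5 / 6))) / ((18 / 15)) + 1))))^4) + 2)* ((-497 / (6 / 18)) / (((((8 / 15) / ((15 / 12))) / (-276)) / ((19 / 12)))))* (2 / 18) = -32917897780072471525 / 291568692215808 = -112899.29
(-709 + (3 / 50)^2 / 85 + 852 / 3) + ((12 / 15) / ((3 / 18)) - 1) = -421.20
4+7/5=27/5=5.40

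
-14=-14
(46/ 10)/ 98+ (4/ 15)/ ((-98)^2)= 3383/ 72030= 0.05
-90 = -90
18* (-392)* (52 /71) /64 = -5733 /71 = -80.75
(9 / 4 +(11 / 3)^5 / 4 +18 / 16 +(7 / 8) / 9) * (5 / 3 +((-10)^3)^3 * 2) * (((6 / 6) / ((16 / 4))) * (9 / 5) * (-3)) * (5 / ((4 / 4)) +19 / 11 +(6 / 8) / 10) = 26843291868539681 / 8640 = 3106862484784.69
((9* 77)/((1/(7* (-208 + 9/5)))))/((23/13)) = -65017953/115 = -565373.50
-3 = -3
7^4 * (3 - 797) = -1906394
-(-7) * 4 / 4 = 7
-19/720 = -0.03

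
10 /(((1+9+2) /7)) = 35 /6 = 5.83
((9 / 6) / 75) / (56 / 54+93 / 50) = 27 / 3911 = 0.01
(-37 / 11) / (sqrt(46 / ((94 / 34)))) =-37 * sqrt(36754) / 8602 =-0.82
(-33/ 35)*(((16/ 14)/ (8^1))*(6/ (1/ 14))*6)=-2376/ 35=-67.89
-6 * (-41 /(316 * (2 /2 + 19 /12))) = 0.30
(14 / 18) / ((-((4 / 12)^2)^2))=-63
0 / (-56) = 0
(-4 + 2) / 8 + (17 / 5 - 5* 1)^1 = -37 / 20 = -1.85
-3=-3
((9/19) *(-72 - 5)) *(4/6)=-462/19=-24.32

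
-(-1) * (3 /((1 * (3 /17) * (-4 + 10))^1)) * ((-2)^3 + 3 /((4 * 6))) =-357 /16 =-22.31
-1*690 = -690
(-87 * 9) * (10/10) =-783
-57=-57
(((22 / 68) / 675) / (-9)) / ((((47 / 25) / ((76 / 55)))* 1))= -38 / 970785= -0.00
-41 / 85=-0.48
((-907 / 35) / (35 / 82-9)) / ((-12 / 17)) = -632179 / 147630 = -4.28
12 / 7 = 1.71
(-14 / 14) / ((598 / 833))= -833 / 598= -1.39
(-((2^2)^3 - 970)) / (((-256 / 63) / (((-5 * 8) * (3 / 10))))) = 85617 / 32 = 2675.53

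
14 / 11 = 1.27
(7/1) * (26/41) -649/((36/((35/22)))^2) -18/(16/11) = -21517459/2337984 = -9.20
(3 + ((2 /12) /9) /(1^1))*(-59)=-9617 /54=-178.09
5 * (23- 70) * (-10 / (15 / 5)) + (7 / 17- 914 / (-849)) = 3775777 / 4811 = 784.82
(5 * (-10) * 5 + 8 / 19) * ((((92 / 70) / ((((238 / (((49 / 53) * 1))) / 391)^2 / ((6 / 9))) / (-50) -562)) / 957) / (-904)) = -1009678495 / 1496621925047766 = -0.00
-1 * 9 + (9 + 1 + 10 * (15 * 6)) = 901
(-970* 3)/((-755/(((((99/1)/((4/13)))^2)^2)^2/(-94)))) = -4709411374085454709.93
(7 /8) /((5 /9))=63 /40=1.58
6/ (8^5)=0.00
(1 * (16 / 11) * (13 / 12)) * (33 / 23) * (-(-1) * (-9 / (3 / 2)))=-312 / 23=-13.57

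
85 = 85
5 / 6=0.83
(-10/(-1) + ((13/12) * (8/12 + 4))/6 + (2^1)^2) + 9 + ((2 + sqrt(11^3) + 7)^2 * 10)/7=1980 * sqrt(11)/7 + 1542985/756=2979.12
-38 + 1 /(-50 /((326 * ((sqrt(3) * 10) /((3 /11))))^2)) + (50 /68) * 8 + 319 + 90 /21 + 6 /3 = -3060431587 /357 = -8572637.50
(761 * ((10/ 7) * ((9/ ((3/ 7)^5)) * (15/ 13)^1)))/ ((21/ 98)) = 1279012700/ 351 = 3643910.83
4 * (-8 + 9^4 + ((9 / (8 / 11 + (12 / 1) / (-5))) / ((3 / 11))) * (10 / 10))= 601061 / 23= 26133.09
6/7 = 0.86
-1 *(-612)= 612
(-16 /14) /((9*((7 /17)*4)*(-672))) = 17 /148176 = 0.00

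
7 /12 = 0.58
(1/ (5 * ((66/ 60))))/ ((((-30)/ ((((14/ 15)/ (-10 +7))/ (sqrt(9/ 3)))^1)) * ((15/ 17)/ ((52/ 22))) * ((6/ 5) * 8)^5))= 38675 * sqrt(3)/ 1873000267776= 0.00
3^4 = 81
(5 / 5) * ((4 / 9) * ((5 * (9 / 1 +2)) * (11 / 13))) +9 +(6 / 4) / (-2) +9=17753 / 468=37.93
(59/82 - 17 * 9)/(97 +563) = -12487/54120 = -0.23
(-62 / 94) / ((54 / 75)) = -775 / 846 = -0.92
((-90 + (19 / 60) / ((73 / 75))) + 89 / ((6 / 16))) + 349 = 435073 / 876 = 496.66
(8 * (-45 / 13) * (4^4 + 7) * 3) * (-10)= 2840400 / 13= 218492.31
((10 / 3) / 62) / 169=5 / 15717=0.00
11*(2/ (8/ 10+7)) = 110/ 39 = 2.82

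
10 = 10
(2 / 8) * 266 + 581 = 1295 / 2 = 647.50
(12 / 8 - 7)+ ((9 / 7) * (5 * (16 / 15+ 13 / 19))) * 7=73.29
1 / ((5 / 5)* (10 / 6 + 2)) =3 / 11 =0.27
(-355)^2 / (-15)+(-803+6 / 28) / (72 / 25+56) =-520267565 / 61824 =-8415.30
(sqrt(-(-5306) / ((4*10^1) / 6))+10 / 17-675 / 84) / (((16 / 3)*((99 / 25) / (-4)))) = -3.93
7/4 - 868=-3465/4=-866.25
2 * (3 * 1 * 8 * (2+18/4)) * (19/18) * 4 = 3952/3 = 1317.33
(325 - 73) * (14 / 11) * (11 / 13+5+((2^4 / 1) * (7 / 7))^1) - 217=970921 / 143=6789.66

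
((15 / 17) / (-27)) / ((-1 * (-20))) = -1 / 612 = -0.00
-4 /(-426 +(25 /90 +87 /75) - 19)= 1800 /199603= 0.01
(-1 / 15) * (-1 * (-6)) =-2 / 5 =-0.40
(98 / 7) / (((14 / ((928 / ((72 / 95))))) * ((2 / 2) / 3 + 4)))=11020 / 39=282.56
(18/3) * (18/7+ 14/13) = 1992/91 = 21.89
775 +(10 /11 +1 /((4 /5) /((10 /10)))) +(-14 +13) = 34151 /44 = 776.16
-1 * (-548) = 548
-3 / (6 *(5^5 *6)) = -1 / 37500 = -0.00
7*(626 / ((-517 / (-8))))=67.81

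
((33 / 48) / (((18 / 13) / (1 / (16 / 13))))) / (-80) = -1859 / 368640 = -0.01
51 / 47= 1.09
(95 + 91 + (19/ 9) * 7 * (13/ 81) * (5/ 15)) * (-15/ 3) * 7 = -14297885/ 2187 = -6537.67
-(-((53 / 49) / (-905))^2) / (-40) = -0.00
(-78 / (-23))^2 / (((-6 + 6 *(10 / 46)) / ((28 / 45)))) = -4732 / 3105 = -1.52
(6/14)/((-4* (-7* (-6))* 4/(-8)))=1/196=0.01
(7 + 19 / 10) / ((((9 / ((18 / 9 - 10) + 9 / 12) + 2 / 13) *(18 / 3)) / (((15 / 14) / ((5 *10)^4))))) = -33553 / 143500000000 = -0.00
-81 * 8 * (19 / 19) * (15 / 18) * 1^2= -540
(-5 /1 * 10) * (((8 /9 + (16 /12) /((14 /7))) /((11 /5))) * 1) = -3500 /99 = -35.35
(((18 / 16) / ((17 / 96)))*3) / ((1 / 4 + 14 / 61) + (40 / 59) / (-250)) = 116607600 / 2917183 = 39.97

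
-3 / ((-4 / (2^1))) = 3 / 2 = 1.50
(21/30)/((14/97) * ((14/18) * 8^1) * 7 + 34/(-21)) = 42777/285220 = 0.15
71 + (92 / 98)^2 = 172587 / 2401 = 71.88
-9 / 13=-0.69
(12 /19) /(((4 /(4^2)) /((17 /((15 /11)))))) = 2992 /95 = 31.49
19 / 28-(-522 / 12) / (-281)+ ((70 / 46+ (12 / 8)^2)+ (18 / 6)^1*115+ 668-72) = 42766114 / 45241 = 945.30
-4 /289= -0.01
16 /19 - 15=-269 /19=-14.16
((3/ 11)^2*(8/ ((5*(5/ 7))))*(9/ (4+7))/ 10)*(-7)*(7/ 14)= -7938/ 166375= -0.05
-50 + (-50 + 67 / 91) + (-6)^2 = -5757 / 91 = -63.26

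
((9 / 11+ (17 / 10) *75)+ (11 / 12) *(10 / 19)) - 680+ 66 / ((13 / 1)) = -4451444 / 8151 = -546.12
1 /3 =0.33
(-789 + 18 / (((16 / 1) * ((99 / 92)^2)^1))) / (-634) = 858163 / 690426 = 1.24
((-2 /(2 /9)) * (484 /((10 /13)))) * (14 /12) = -33033 /5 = -6606.60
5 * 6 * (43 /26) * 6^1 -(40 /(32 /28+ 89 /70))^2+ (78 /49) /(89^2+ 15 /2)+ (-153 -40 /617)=-1778250447570231 /13692277094041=-129.87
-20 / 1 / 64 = -5 / 16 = -0.31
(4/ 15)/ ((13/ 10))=8/ 39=0.21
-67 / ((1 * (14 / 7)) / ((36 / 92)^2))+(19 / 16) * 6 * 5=129057 / 4232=30.50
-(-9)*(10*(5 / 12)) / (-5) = -15 / 2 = -7.50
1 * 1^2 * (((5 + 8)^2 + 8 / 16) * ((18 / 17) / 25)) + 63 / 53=188478 / 22525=8.37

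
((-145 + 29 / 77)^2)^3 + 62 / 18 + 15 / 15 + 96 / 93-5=532083187931412797183149981 / 58149844044831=9150208339702.51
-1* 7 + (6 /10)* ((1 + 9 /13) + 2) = -4.78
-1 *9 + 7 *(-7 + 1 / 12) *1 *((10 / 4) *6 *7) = -20371 / 4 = -5092.75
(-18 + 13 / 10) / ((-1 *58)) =167 / 580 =0.29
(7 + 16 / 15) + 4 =181 / 15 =12.07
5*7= 35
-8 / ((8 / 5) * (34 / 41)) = -205 / 34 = -6.03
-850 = -850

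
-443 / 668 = -0.66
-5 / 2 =-2.50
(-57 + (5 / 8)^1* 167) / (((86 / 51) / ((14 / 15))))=45101 / 1720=26.22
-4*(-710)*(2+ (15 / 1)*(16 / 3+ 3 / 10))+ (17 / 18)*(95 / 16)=70751695 / 288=245665.61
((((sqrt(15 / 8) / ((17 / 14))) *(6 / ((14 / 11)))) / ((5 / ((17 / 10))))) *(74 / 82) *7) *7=59829 *sqrt(30) / 4100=79.93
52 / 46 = 26 / 23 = 1.13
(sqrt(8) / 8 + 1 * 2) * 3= 3 * sqrt(2) / 4 + 6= 7.06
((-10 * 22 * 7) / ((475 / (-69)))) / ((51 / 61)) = 432124 / 1615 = 267.57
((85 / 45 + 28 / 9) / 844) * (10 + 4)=35 / 422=0.08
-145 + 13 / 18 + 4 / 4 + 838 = 12505 / 18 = 694.72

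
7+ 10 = 17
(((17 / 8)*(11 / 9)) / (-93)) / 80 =-0.00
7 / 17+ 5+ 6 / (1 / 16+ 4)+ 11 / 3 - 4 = 21731 / 3315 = 6.56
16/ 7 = 2.29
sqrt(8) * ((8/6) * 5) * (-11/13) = -440 * sqrt(2)/39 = -15.96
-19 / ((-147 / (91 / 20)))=0.59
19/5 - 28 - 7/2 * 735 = -25967/10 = -2596.70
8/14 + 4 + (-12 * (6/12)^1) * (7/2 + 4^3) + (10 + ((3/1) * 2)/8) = -10911/28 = -389.68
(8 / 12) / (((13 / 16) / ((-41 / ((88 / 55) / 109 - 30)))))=357520 / 318669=1.12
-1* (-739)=739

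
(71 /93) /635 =71 /59055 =0.00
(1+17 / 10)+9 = 117 / 10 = 11.70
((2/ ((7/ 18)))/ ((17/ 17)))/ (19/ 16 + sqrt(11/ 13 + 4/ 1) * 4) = -142272/ 1773485 + 110592 * sqrt(91)/ 1773485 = 0.51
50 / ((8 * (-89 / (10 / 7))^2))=625 / 388129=0.00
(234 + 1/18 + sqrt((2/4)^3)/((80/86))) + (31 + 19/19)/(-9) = 43*sqrt(2)/160 + 461/2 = 230.88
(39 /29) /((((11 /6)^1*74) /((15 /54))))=65 /23606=0.00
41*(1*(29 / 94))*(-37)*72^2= -2426167.15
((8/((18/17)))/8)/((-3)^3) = -17/486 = -0.03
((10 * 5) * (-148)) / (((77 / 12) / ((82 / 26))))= -3640800 / 1001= -3637.16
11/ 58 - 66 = -3817/ 58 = -65.81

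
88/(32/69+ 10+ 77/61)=370392/49355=7.50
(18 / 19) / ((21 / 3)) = 18 / 133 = 0.14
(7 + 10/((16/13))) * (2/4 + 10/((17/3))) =9317/272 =34.25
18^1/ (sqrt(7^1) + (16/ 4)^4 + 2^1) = 4644/ 66557 -18*sqrt(7)/ 66557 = 0.07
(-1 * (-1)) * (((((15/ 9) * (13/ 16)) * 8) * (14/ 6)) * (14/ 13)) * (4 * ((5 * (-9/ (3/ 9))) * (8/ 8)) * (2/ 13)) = -29400/ 13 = -2261.54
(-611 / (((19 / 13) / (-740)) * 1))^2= 34548767952400 / 361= 95702958316.90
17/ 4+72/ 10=229/ 20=11.45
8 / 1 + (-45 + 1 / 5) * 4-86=-1286 / 5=-257.20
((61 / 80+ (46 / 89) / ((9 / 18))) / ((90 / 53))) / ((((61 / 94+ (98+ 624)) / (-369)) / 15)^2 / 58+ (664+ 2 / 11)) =1032312149705529 / 648198855319004212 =0.00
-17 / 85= -1 / 5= -0.20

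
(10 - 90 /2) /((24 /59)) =-2065 /24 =-86.04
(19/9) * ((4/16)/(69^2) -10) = -3618341/171396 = -21.11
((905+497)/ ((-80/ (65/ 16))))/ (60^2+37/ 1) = -9113/ 465536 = -0.02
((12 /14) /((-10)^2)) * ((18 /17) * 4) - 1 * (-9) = 26883 /2975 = 9.04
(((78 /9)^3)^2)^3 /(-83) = -29479510200013918864408576 /32155900587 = -916768296389493.96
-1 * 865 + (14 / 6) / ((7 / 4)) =-2591 / 3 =-863.67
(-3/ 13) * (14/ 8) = -21/ 52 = -0.40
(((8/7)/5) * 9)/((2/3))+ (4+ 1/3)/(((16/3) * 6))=10823/3360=3.22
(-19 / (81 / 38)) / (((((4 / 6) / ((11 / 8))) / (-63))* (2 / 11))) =305767 / 48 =6370.15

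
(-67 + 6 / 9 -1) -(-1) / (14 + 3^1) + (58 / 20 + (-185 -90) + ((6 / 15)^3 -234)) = -7309709 / 12750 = -573.31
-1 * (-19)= 19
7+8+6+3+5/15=73/3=24.33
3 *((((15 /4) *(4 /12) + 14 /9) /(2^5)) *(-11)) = -1111 /384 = -2.89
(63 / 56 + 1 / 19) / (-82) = -179 / 12464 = -0.01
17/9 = 1.89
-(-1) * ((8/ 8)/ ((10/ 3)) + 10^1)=103/ 10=10.30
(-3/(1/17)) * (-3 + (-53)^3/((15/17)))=8605243.60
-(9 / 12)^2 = -9 / 16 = -0.56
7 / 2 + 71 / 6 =46 / 3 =15.33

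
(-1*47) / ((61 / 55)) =-2585 / 61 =-42.38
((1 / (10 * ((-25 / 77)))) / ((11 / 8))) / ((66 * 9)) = -14 / 37125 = -0.00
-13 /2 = -6.50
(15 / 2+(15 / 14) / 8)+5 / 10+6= 1583 / 112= 14.13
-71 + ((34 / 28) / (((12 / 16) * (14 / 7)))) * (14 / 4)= -409 / 6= -68.17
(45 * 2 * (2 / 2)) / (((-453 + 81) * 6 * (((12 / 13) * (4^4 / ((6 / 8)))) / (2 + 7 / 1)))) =-585 / 507904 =-0.00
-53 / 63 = -0.84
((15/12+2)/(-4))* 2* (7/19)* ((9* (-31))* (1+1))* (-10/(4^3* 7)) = -18135/2432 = -7.46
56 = 56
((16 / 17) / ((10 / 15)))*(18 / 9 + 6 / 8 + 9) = 282 / 17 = 16.59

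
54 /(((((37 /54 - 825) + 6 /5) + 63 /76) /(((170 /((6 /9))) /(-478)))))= 70640100 /2016360067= 0.04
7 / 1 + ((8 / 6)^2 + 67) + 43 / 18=469 / 6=78.17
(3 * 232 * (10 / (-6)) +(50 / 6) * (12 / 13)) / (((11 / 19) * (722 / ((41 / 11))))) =-307090 / 29887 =-10.28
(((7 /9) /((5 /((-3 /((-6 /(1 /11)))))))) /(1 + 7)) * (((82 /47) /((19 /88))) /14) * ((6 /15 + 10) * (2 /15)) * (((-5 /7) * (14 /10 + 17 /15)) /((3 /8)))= -34112 /9993375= -0.00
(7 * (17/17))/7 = 1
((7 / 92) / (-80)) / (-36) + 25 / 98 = 0.26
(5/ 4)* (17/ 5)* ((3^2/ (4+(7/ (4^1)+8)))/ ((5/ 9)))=1377/ 275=5.01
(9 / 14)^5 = 59049 / 537824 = 0.11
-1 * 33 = -33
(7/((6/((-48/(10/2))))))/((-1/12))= 672/5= 134.40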